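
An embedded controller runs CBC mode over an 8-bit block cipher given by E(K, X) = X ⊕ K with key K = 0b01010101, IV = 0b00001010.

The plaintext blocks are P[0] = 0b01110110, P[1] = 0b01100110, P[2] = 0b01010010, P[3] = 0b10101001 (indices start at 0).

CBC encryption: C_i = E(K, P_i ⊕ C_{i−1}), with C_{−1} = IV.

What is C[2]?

C[0]: P[0] ⊕ 0b00001010 = 0b01111100; E(K, 0b01111100) = 0b00101001.
C[1]: P[1] ⊕ 0b00101001 = 0b01001111; E(K, 0b01001111) = 0b00011010.
C[2]: P[2] ⊕ 0b00011010 = 0b01001000; E(K, 0b01001000) = 0b00011101.

C[2] = 0b00011101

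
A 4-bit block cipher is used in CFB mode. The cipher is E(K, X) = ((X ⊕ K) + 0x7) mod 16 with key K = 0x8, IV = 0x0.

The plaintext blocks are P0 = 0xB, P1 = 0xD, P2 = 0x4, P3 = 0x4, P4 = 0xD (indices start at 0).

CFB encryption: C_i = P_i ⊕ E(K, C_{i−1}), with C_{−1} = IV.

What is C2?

C0: E(K, 0x0) = 0xF; 0xB ⊕ 0xF = 0x4.
C1: E(K, 0x4) = 0x3; 0xD ⊕ 0x3 = 0xE.
C2: E(K, 0xE) = 0xD; 0x4 ⊕ 0xD = 0x9.

C2 = 0x9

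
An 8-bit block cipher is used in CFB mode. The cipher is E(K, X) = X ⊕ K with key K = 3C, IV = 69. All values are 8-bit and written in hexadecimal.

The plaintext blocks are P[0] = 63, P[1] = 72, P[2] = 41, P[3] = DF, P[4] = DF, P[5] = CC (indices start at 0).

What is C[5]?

C[5] = F5

CFB encryption: C_i = P_i ⊕ E(K, C_{i−1}), with C_{−1} = IV.
C[0]: E(K, 69) = 55; 63 ⊕ 55 = 36.
C[1]: E(K, 36) = 0A; 72 ⊕ 0A = 78.
C[2]: E(K, 78) = 44; 41 ⊕ 44 = 05.
C[3]: E(K, 05) = 39; DF ⊕ 39 = E6.
C[4]: E(K, E6) = DA; DF ⊕ DA = 05.
C[5]: E(K, 05) = 39; CC ⊕ 39 = F5.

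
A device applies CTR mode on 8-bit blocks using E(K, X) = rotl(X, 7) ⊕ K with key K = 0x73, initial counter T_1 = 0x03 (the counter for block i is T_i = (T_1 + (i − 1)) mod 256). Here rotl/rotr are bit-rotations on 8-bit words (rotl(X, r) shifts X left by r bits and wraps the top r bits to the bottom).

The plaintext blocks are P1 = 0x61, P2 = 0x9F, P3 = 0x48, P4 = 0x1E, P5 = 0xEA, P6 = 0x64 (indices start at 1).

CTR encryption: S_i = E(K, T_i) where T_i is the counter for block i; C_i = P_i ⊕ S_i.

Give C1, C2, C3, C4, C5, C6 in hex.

C1 = 0x93, C2 = 0xEE, C3 = 0xB9, C4 = 0x6E, C5 = 0x1A, C6 = 0x13

C1: T = 0x03, S = E(K, T) = 0xF2; 0x61 ⊕ 0xF2 = 0x93.
C2: T = 0x04, S = E(K, T) = 0x71; 0x9F ⊕ 0x71 = 0xEE.
C3: T = 0x05, S = E(K, T) = 0xF1; 0x48 ⊕ 0xF1 = 0xB9.
C4: T = 0x06, S = E(K, T) = 0x70; 0x1E ⊕ 0x70 = 0x6E.
C5: T = 0x07, S = E(K, T) = 0xF0; 0xEA ⊕ 0xF0 = 0x1A.
C6: T = 0x08, S = E(K, T) = 0x77; 0x64 ⊕ 0x77 = 0x13.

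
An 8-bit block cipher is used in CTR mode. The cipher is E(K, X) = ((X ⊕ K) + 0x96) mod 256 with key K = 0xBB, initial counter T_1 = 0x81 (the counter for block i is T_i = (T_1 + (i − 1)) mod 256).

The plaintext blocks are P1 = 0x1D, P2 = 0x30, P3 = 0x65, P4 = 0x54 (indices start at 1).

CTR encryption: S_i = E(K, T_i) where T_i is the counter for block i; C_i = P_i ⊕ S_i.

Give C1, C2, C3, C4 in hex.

C1 = 0xCD, C2 = 0xFF, C3 = 0xAB, C4 = 0x81

C1: T = 0x81, S = E(K, T) = 0xD0; 0x1D ⊕ 0xD0 = 0xCD.
C2: T = 0x82, S = E(K, T) = 0xCF; 0x30 ⊕ 0xCF = 0xFF.
C3: T = 0x83, S = E(K, T) = 0xCE; 0x65 ⊕ 0xCE = 0xAB.
C4: T = 0x84, S = E(K, T) = 0xD5; 0x54 ⊕ 0xD5 = 0x81.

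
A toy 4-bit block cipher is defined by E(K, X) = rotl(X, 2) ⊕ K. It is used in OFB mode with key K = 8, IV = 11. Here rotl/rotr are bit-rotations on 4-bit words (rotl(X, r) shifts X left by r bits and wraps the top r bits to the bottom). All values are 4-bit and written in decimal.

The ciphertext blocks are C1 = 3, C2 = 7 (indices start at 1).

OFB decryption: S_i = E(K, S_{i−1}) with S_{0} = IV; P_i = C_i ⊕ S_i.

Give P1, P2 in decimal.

P1: S = E(K, 11) = 6; 3 ⊕ 6 = 5.
P2: S = E(K, 6) = 1; 7 ⊕ 1 = 6.

P1 = 5, P2 = 6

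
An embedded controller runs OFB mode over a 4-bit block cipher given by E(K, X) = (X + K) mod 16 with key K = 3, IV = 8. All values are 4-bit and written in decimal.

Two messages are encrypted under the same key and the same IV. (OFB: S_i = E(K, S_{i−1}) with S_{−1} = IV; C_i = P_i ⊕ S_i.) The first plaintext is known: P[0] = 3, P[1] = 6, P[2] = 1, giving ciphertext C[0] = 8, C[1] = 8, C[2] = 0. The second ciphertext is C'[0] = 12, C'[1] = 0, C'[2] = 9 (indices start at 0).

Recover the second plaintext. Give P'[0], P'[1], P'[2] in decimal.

In OFB with a reused IV, both messages share the same keystream S_i, so C_i ⊕ C'_i = P_i ⊕ P'_i and thus P'_i = P_i ⊕ C_i ⊕ C'_i.
P'[0]: 3 ⊕ 8 ⊕ 12 = 7.
P'[1]: 6 ⊕ 8 ⊕ 0 = 14.
P'[2]: 1 ⊕ 0 ⊕ 9 = 8.

P'[0] = 7, P'[1] = 14, P'[2] = 8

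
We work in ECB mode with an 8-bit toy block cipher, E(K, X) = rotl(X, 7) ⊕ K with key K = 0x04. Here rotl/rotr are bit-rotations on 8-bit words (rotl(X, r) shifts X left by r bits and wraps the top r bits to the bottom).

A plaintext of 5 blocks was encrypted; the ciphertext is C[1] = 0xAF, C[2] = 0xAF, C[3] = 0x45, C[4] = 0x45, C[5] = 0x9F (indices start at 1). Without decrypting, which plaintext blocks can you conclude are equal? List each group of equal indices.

P[1] = P[2]; P[3] = P[4]

ECB encrypts each block independently with the same key, so equal ciphertext blocks imply equal plaintext blocks.
C[1] = C[2] = 0xAF, so P[1] = P[2].
C[3] = C[4] = 0x45, so P[3] = P[4].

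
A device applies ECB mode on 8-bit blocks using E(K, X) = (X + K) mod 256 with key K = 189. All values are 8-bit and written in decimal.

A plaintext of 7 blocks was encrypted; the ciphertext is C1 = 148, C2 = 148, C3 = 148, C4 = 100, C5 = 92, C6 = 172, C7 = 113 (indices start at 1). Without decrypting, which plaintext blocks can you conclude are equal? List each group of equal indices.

P1 = P2 = P3

ECB encrypts each block independently with the same key, so equal ciphertext blocks imply equal plaintext blocks.
C1 = C2 = C3 = 148, so P1 = P2 = P3.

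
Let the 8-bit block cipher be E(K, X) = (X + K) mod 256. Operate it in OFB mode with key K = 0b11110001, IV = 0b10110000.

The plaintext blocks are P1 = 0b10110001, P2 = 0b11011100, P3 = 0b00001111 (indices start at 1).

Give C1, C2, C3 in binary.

OFB encryption: S_i = E(K, S_{i−1}) with S_{0} = IV; C_i = P_i ⊕ S_i.
C1: S = E(K, 0b10110000) = 0b10100001; 0b10110001 ⊕ 0b10100001 = 0b00010000.
C2: S = E(K, 0b10100001) = 0b10010010; 0b11011100 ⊕ 0b10010010 = 0b01001110.
C3: S = E(K, 0b10010010) = 0b10000011; 0b00001111 ⊕ 0b10000011 = 0b10001100.

C1 = 0b00010000, C2 = 0b01001110, C3 = 0b10001100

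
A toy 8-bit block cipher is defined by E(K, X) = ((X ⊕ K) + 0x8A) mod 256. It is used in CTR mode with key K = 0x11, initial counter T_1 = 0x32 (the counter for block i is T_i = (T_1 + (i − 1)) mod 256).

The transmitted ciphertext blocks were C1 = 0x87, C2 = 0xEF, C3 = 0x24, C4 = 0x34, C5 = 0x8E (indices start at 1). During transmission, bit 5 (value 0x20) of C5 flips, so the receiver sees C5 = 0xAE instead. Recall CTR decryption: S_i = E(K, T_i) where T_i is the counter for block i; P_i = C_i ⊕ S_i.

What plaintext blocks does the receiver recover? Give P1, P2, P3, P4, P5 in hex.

P1 = 0x2A, P2 = 0x43, P3 = 0x8B, P4 = 0x9A, P5 = 0x1F

Only C5 changed, to 0xAE. In CTR, a change in C_i flips the same bit in P_i only; the keystream is unaffected. Decrypting the received ciphertext:
P1: T = 0x32, S = E(K, T) = 0xAD; 0x87 ⊕ 0xAD = 0x2A.
P2: T = 0x33, S = E(K, T) = 0xAC; 0xEF ⊕ 0xAC = 0x43.
P3: T = 0x34, S = E(K, T) = 0xAF; 0x24 ⊕ 0xAF = 0x8B.
P4: T = 0x35, S = E(K, T) = 0xAE; 0x34 ⊕ 0xAE = 0x9A.
P5: T = 0x36, S = E(K, T) = 0xB1; 0xAE ⊕ 0xB1 = 0x1F.
Blocks that differ from the original plaintext: P5.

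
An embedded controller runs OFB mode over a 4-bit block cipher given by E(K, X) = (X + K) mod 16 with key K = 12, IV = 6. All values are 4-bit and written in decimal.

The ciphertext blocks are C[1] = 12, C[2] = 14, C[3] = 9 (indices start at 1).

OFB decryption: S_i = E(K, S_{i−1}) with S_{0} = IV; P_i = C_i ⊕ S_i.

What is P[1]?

P[1]: S = E(K, 6) = 2; 12 ⊕ 2 = 14.

P[1] = 14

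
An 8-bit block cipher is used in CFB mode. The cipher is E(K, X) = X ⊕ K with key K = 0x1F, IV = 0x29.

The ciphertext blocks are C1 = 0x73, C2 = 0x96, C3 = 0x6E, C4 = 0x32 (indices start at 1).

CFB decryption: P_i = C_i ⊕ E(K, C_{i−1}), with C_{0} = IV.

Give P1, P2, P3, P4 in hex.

P1: E(K, 0x29) = 0x36; 0x73 ⊕ 0x36 = 0x45.
P2: E(K, 0x73) = 0x6C; 0x96 ⊕ 0x6C = 0xFA.
P3: E(K, 0x96) = 0x89; 0x6E ⊕ 0x89 = 0xE7.
P4: E(K, 0x6E) = 0x71; 0x32 ⊕ 0x71 = 0x43.

P1 = 0x45, P2 = 0xFA, P3 = 0xE7, P4 = 0x43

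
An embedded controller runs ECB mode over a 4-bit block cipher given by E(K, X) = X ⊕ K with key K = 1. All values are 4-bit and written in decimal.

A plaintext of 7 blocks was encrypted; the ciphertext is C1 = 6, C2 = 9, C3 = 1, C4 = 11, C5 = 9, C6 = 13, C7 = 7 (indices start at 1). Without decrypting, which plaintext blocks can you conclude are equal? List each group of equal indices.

ECB encrypts each block independently with the same key, so equal ciphertext blocks imply equal plaintext blocks.
C2 = C5 = 9, so P2 = P5.

P2 = P5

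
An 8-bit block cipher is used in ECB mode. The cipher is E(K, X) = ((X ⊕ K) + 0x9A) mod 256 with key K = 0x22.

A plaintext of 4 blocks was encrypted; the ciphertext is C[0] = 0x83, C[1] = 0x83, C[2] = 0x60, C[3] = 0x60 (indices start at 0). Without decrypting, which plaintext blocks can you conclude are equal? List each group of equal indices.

ECB encrypts each block independently with the same key, so equal ciphertext blocks imply equal plaintext blocks.
C[0] = C[1] = 0x83, so P[0] = P[1].
C[2] = C[3] = 0x60, so P[2] = P[3].

P[0] = P[1]; P[2] = P[3]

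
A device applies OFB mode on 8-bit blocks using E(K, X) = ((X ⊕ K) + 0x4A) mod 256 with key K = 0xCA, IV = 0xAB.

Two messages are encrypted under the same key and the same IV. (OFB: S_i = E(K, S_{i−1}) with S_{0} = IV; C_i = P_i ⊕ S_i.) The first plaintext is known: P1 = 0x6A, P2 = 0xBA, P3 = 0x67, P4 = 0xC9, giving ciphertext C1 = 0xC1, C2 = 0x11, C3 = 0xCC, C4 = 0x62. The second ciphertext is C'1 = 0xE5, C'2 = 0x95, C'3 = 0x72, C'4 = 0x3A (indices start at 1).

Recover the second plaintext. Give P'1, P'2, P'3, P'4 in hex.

In OFB with a reused IV, both messages share the same keystream S_i, so C_i ⊕ C'_i = P_i ⊕ P'_i and thus P'_i = P_i ⊕ C_i ⊕ C'_i.
P'1: 0x6A ⊕ 0xC1 ⊕ 0xE5 = 0x4E.
P'2: 0xBA ⊕ 0x11 ⊕ 0x95 = 0x3E.
P'3: 0x67 ⊕ 0xCC ⊕ 0x72 = 0xD9.
P'4: 0xC9 ⊕ 0x62 ⊕ 0x3A = 0x91.

P'1 = 0x4E, P'2 = 0x3E, P'3 = 0xD9, P'4 = 0x91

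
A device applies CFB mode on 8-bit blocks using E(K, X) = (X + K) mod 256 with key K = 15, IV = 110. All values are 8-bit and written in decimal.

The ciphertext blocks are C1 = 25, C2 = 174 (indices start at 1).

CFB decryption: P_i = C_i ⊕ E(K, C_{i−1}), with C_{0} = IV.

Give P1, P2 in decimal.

P1 = 100, P2 = 134

P1: E(K, 110) = 125; 25 ⊕ 125 = 100.
P2: E(K, 25) = 40; 174 ⊕ 40 = 134.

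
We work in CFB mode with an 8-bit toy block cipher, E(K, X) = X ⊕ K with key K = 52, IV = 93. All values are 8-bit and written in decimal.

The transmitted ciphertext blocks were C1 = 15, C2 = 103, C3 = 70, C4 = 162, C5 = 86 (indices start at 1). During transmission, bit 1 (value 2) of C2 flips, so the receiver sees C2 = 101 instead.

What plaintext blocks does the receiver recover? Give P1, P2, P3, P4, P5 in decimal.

CFB decryption: P_i = C_i ⊕ E(K, C_{i−1}), with C_{0} = IV.
Only C2 changed, to 101. In CFB, a change in C_i flips the same bit in P_i and garbles P_{i+1}. Decrypting the received ciphertext:
P1: E(K, 93) = 105; 15 ⊕ 105 = 102.
P2: E(K, 15) = 59; 101 ⊕ 59 = 94.
P3: E(K, 101) = 81; 70 ⊕ 81 = 23.
P4: E(K, 70) = 114; 162 ⊕ 114 = 208.
P5: E(K, 162) = 150; 86 ⊕ 150 = 192.
Blocks that differ from the original plaintext: P2, P3.

P1 = 102, P2 = 94, P3 = 23, P4 = 208, P5 = 192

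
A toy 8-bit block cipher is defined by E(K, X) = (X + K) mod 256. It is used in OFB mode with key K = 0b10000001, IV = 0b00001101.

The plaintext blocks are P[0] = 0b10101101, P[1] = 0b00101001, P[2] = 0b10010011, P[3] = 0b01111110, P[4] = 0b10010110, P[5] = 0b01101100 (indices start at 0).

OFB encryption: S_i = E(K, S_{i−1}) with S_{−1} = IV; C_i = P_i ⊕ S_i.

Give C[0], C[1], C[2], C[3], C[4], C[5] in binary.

C[0] = 0b00100011, C[1] = 0b00100110, C[2] = 0b00000011, C[3] = 0b01101111, C[4] = 0b00000100, C[5] = 0b01111111

C[0]: S = E(K, 0b00001101) = 0b10001110; 0b10101101 ⊕ 0b10001110 = 0b00100011.
C[1]: S = E(K, 0b10001110) = 0b00001111; 0b00101001 ⊕ 0b00001111 = 0b00100110.
C[2]: S = E(K, 0b00001111) = 0b10010000; 0b10010011 ⊕ 0b10010000 = 0b00000011.
C[3]: S = E(K, 0b10010000) = 0b00010001; 0b01111110 ⊕ 0b00010001 = 0b01101111.
C[4]: S = E(K, 0b00010001) = 0b10010010; 0b10010110 ⊕ 0b10010010 = 0b00000100.
C[5]: S = E(K, 0b10010010) = 0b00010011; 0b01101100 ⊕ 0b00010011 = 0b01111111.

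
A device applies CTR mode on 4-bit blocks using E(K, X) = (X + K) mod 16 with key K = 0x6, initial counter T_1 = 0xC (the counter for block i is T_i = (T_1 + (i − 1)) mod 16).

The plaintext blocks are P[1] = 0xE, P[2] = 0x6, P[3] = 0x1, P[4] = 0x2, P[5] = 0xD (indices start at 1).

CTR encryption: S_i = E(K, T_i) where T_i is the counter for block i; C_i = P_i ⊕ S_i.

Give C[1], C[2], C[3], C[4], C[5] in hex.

C[1] = 0xC, C[2] = 0x5, C[3] = 0x5, C[4] = 0x7, C[5] = 0xB

C[1]: T = 0xC, S = E(K, T) = 0x2; 0xE ⊕ 0x2 = 0xC.
C[2]: T = 0xD, S = E(K, T) = 0x3; 0x6 ⊕ 0x3 = 0x5.
C[3]: T = 0xE, S = E(K, T) = 0x4; 0x1 ⊕ 0x4 = 0x5.
C[4]: T = 0xF, S = E(K, T) = 0x5; 0x2 ⊕ 0x5 = 0x7.
C[5]: T = 0x0, S = E(K, T) = 0x6; 0xD ⊕ 0x6 = 0xB.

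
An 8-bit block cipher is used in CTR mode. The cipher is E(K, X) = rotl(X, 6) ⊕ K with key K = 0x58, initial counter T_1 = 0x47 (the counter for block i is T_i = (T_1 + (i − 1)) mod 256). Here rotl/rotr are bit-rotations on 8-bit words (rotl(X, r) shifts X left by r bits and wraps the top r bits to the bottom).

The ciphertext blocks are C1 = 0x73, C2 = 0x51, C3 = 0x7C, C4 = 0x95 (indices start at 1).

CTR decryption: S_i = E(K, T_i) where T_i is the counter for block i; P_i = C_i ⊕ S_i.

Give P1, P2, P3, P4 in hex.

P1: T = 0x47, S = E(K, T) = 0x89; 0x73 ⊕ 0x89 = 0xFA.
P2: T = 0x48, S = E(K, T) = 0x4A; 0x51 ⊕ 0x4A = 0x1B.
P3: T = 0x49, S = E(K, T) = 0x0A; 0x7C ⊕ 0x0A = 0x76.
P4: T = 0x4A, S = E(K, T) = 0xCA; 0x95 ⊕ 0xCA = 0x5F.

P1 = 0xFA, P2 = 0x1B, P3 = 0x76, P4 = 0x5F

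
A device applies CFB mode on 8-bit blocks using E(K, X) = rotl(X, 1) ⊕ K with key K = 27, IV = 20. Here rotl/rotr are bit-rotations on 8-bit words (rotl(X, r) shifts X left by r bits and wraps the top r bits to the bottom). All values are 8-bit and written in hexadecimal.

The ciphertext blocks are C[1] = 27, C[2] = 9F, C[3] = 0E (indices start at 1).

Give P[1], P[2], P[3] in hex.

P[1] = 40, P[2] = F6, P[3] = 16

CFB decryption: P_i = C_i ⊕ E(K, C_{i−1}), with C_{0} = IV.
P[1]: E(K, 20) = 67; 27 ⊕ 67 = 40.
P[2]: E(K, 27) = 69; 9F ⊕ 69 = F6.
P[3]: E(K, 9F) = 18; 0E ⊕ 18 = 16.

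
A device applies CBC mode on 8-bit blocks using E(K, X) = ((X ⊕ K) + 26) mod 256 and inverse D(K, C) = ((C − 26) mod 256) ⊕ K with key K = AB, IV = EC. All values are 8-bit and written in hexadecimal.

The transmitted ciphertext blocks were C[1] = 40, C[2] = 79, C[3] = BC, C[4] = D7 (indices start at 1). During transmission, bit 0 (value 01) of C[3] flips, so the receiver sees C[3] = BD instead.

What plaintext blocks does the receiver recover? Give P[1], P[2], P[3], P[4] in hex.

P[1] = 5D, P[2] = B8, P[3] = 45, P[4] = A7

CBC decryption: P_i = D(K, C_i) ⊕ C_{i−1}, with C_{0} = IV.
Only C[3] changed, to BD. In CBC, a change in C_i garbles P_i and flips the same bit in P_{i+1}. Decrypting the received ciphertext:
P[1]: D(K, 40) = B1; B1 ⊕ EC = 5D.
P[2]: D(K, 79) = F8; F8 ⊕ 40 = B8.
P[3]: D(K, BD) = 3C; 3C ⊕ 79 = 45.
P[4]: D(K, D7) = 1A; 1A ⊕ BD = A7.
Blocks that differ from the original plaintext: P[3], P[4].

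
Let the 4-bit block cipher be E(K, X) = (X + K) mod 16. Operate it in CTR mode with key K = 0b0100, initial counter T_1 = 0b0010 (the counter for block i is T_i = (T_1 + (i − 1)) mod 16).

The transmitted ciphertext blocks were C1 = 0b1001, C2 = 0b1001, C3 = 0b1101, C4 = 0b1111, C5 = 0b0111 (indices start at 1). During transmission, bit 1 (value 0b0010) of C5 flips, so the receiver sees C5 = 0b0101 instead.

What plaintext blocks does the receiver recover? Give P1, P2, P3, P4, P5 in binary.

P1 = 0b1111, P2 = 0b1110, P3 = 0b0101, P4 = 0b0110, P5 = 0b1111

CTR decryption: S_i = E(K, T_i) where T_i is the counter for block i; P_i = C_i ⊕ S_i.
Only C5 changed, to 0b0101. In CTR, a change in C_i flips the same bit in P_i only; the keystream is unaffected. Decrypting the received ciphertext:
P1: T = 0b0010, S = E(K, T) = 0b0110; 0b1001 ⊕ 0b0110 = 0b1111.
P2: T = 0b0011, S = E(K, T) = 0b0111; 0b1001 ⊕ 0b0111 = 0b1110.
P3: T = 0b0100, S = E(K, T) = 0b1000; 0b1101 ⊕ 0b1000 = 0b0101.
P4: T = 0b0101, S = E(K, T) = 0b1001; 0b1111 ⊕ 0b1001 = 0b0110.
P5: T = 0b0110, S = E(K, T) = 0b1010; 0b0101 ⊕ 0b1010 = 0b1111.
Blocks that differ from the original plaintext: P5.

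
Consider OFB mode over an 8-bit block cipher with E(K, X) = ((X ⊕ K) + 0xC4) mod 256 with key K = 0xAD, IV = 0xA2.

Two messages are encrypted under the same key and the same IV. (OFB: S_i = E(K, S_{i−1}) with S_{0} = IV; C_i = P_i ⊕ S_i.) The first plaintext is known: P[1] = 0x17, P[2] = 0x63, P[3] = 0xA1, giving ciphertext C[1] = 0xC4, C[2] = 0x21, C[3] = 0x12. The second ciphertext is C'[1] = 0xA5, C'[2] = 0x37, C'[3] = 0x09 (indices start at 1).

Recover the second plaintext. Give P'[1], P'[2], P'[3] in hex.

In OFB with a reused IV, both messages share the same keystream S_i, so C_i ⊕ C'_i = P_i ⊕ P'_i and thus P'_i = P_i ⊕ C_i ⊕ C'_i.
P'[1]: 0x17 ⊕ 0xC4 ⊕ 0xA5 = 0x76.
P'[2]: 0x63 ⊕ 0x21 ⊕ 0x37 = 0x75.
P'[3]: 0xA1 ⊕ 0x12 ⊕ 0x09 = 0xBA.

P'[1] = 0x76, P'[2] = 0x75, P'[3] = 0xBA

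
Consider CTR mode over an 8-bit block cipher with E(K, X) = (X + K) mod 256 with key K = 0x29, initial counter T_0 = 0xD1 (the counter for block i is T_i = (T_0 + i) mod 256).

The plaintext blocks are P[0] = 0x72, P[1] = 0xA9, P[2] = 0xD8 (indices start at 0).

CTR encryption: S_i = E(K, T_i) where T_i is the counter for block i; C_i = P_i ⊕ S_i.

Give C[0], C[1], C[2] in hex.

C[0]: T = 0xD1, S = E(K, T) = 0xFA; 0x72 ⊕ 0xFA = 0x88.
C[1]: T = 0xD2, S = E(K, T) = 0xFB; 0xA9 ⊕ 0xFB = 0x52.
C[2]: T = 0xD3, S = E(K, T) = 0xFC; 0xD8 ⊕ 0xFC = 0x24.

C[0] = 0x88, C[1] = 0x52, C[2] = 0x24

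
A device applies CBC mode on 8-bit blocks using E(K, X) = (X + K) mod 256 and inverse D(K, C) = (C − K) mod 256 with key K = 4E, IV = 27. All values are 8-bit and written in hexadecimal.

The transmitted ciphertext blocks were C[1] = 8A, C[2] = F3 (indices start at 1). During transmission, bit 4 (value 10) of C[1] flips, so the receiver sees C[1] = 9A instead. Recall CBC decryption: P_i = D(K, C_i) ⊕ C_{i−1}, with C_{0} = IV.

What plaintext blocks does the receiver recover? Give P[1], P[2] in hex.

Only C[1] changed, to 9A. In CBC, a change in C_i garbles P_i and flips the same bit in P_{i+1}. Decrypting the received ciphertext:
P[1]: D(K, 9A) = 4C; 4C ⊕ 27 = 6B.
P[2]: D(K, F3) = A5; A5 ⊕ 9A = 3F.
Blocks that differ from the original plaintext: P[1], P[2].

P[1] = 6B, P[2] = 3F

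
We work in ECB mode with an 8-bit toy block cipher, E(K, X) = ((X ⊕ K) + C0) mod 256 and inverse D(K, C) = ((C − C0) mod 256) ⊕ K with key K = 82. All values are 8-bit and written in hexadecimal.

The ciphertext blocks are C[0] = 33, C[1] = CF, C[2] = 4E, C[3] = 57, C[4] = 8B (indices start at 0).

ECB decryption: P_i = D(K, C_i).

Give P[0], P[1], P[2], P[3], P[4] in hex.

P[0]: D(K, 33) = F1.
P[1]: D(K, CF) = 8D.
P[2]: D(K, 4E) = 0C.
P[3]: D(K, 57) = 15.
P[4]: D(K, 8B) = 49.

P[0] = F1, P[1] = 8D, P[2] = 0C, P[3] = 15, P[4] = 49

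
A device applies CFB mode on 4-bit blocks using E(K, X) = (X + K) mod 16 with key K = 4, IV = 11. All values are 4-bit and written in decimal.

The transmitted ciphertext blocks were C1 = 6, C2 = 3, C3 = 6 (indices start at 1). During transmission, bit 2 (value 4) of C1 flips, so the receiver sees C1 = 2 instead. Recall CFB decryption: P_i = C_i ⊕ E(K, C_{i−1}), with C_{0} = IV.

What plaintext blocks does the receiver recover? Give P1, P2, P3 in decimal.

Only C1 changed, to 2. In CFB, a change in C_i flips the same bit in P_i and garbles P_{i+1}. Decrypting the received ciphertext:
P1: E(K, 11) = 15; 2 ⊕ 15 = 13.
P2: E(K, 2) = 6; 3 ⊕ 6 = 5.
P3: E(K, 3) = 7; 6 ⊕ 7 = 1.
Blocks that differ from the original plaintext: P1, P2.

P1 = 13, P2 = 5, P3 = 1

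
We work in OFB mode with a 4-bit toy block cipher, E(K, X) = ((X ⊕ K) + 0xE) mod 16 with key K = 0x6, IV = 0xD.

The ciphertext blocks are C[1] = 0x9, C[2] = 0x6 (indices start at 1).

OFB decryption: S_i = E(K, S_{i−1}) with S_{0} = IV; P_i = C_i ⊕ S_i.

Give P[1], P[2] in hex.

P[1] = 0x0, P[2] = 0xB

P[1]: S = E(K, 0xD) = 0x9; 0x9 ⊕ 0x9 = 0x0.
P[2]: S = E(K, 0x9) = 0xD; 0x6 ⊕ 0xD = 0xB.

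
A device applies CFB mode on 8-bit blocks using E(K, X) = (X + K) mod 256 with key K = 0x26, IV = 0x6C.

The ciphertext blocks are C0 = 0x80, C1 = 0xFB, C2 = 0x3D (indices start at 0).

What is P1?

P1 = 0x5D

CFB decryption: P_i = C_i ⊕ E(K, C_{i−1}), with C_{−1} = IV.
P1: E(K, 0x80) = 0xA6; 0xFB ⊕ 0xA6 = 0x5D.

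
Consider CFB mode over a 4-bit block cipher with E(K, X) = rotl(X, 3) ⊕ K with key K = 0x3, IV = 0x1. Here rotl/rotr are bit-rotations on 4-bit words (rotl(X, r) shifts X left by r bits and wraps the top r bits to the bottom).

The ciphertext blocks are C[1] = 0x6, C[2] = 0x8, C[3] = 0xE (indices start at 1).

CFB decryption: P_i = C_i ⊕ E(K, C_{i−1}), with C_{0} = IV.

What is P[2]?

P[2]: E(K, 0x6) = 0x0; 0x8 ⊕ 0x0 = 0x8.

P[2] = 0x8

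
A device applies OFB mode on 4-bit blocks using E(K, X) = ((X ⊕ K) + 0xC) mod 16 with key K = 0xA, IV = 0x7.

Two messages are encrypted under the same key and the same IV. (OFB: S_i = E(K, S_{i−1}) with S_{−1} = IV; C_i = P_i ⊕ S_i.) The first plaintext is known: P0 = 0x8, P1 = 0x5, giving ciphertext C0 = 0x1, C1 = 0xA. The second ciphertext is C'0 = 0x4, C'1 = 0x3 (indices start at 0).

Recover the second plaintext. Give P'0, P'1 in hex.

In OFB with a reused IV, both messages share the same keystream S_i, so C_i ⊕ C'_i = P_i ⊕ P'_i and thus P'_i = P_i ⊕ C_i ⊕ C'_i.
P'0: 0x8 ⊕ 0x1 ⊕ 0x4 = 0xD.
P'1: 0x5 ⊕ 0xA ⊕ 0x3 = 0xC.

P'0 = 0xD, P'1 = 0xC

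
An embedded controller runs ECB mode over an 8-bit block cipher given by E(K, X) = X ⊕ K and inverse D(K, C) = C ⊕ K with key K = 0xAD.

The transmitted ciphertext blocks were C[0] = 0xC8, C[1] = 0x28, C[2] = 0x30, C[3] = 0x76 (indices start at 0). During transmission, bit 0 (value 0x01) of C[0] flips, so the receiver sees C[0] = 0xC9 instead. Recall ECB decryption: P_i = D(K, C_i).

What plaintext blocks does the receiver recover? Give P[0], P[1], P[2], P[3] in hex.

Only C[0] changed, to 0xC9. In ECB, a change in C_i affects only P_i. Decrypting the received ciphertext:
P[0]: D(K, 0xC9) = 0x64.
P[1]: D(K, 0x28) = 0x85.
P[2]: D(K, 0x30) = 0x9D.
P[3]: D(K, 0x76) = 0xDB.
Blocks that differ from the original plaintext: P[0].

P[0] = 0x64, P[1] = 0x85, P[2] = 0x9D, P[3] = 0xDB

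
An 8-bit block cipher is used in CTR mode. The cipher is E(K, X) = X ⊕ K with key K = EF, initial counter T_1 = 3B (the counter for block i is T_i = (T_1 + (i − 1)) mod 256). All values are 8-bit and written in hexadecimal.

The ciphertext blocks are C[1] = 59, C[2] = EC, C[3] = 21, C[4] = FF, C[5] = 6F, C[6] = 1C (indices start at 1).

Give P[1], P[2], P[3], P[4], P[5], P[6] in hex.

P[1] = 8D, P[2] = 3F, P[3] = F3, P[4] = 2E, P[5] = BF, P[6] = B3

CTR decryption: S_i = E(K, T_i) where T_i is the counter for block i; P_i = C_i ⊕ S_i.
P[1]: T = 3B, S = E(K, T) = D4; 59 ⊕ D4 = 8D.
P[2]: T = 3C, S = E(K, T) = D3; EC ⊕ D3 = 3F.
P[3]: T = 3D, S = E(K, T) = D2; 21 ⊕ D2 = F3.
P[4]: T = 3E, S = E(K, T) = D1; FF ⊕ D1 = 2E.
P[5]: T = 3F, S = E(K, T) = D0; 6F ⊕ D0 = BF.
P[6]: T = 40, S = E(K, T) = AF; 1C ⊕ AF = B3.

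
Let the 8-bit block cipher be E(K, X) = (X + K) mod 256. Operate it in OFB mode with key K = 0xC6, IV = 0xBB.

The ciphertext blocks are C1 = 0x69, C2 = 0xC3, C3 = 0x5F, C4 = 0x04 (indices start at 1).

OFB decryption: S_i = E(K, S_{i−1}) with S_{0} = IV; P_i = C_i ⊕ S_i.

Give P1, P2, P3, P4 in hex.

P1: S = E(K, 0xBB) = 0x81; 0x69 ⊕ 0x81 = 0xE8.
P2: S = E(K, 0x81) = 0x47; 0xC3 ⊕ 0x47 = 0x84.
P3: S = E(K, 0x47) = 0x0D; 0x5F ⊕ 0x0D = 0x52.
P4: S = E(K, 0x0D) = 0xD3; 0x04 ⊕ 0xD3 = 0xD7.

P1 = 0xE8, P2 = 0x84, P3 = 0x52, P4 = 0xD7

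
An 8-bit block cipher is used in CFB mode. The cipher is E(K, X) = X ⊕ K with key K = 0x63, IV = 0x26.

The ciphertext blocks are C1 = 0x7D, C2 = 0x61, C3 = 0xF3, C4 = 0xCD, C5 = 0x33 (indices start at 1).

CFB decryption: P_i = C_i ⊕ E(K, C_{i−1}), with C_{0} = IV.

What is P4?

P4: E(K, 0xF3) = 0x90; 0xCD ⊕ 0x90 = 0x5D.

P4 = 0x5D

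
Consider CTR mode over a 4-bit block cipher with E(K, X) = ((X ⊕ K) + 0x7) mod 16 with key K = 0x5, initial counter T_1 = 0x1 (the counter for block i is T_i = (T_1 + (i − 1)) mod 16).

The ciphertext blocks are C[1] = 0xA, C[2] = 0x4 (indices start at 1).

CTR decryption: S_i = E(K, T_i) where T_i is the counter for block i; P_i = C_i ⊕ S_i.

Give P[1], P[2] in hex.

P[1]: T = 0x1, S = E(K, T) = 0xB; 0xA ⊕ 0xB = 0x1.
P[2]: T = 0x2, S = E(K, T) = 0xE; 0x4 ⊕ 0xE = 0xA.

P[1] = 0x1, P[2] = 0xA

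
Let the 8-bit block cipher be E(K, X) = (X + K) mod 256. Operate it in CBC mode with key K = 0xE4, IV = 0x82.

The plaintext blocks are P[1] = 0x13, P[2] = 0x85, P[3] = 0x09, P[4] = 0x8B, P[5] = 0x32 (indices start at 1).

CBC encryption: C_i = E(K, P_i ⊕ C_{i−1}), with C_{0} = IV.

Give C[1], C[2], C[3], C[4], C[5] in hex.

C[1] = 0x75, C[2] = 0xD4, C[3] = 0xC1, C[4] = 0x2E, C[5] = 0x00

C[1]: P[1] ⊕ 0x82 = 0x91; E(K, 0x91) = 0x75.
C[2]: P[2] ⊕ 0x75 = 0xF0; E(K, 0xF0) = 0xD4.
C[3]: P[3] ⊕ 0xD4 = 0xDD; E(K, 0xDD) = 0xC1.
C[4]: P[4] ⊕ 0xC1 = 0x4A; E(K, 0x4A) = 0x2E.
C[5]: P[5] ⊕ 0x2E = 0x1C; E(K, 0x1C) = 0x00.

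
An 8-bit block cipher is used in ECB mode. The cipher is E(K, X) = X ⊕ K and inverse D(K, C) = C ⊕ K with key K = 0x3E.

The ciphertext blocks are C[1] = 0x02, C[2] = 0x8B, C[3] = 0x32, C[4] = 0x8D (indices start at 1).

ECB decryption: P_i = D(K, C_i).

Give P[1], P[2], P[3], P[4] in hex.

P[1]: D(K, 0x02) = 0x3C.
P[2]: D(K, 0x8B) = 0xB5.
P[3]: D(K, 0x32) = 0x0C.
P[4]: D(K, 0x8D) = 0xB3.

P[1] = 0x3C, P[2] = 0xB5, P[3] = 0x0C, P[4] = 0xB3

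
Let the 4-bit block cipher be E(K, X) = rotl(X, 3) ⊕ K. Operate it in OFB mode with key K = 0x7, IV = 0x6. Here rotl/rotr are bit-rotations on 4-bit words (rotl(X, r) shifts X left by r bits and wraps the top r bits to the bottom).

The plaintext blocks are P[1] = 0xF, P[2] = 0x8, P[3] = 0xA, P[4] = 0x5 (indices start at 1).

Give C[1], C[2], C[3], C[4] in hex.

C[1] = 0xB, C[2] = 0xD, C[3] = 0x7, C[4] = 0xC

OFB encryption: S_i = E(K, S_{i−1}) with S_{0} = IV; C_i = P_i ⊕ S_i.
C[1]: S = E(K, 0x6) = 0x4; 0xF ⊕ 0x4 = 0xB.
C[2]: S = E(K, 0x4) = 0x5; 0x8 ⊕ 0x5 = 0xD.
C[3]: S = E(K, 0x5) = 0xD; 0xA ⊕ 0xD = 0x7.
C[4]: S = E(K, 0xD) = 0x9; 0x5 ⊕ 0x9 = 0xC.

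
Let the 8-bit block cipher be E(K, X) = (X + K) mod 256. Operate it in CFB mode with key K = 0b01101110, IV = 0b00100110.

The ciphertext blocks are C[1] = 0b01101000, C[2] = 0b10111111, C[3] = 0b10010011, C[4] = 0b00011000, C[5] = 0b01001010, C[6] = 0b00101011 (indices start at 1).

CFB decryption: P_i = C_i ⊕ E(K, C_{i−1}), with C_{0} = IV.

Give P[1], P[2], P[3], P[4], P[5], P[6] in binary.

P[1]: E(K, 0b00100110) = 0b10010100; 0b01101000 ⊕ 0b10010100 = 0b11111100.
P[2]: E(K, 0b01101000) = 0b11010110; 0b10111111 ⊕ 0b11010110 = 0b01101001.
P[3]: E(K, 0b10111111) = 0b00101101; 0b10010011 ⊕ 0b00101101 = 0b10111110.
P[4]: E(K, 0b10010011) = 0b00000001; 0b00011000 ⊕ 0b00000001 = 0b00011001.
P[5]: E(K, 0b00011000) = 0b10000110; 0b01001010 ⊕ 0b10000110 = 0b11001100.
P[6]: E(K, 0b01001010) = 0b10111000; 0b00101011 ⊕ 0b10111000 = 0b10010011.

P[1] = 0b11111100, P[2] = 0b01101001, P[3] = 0b10111110, P[4] = 0b00011001, P[5] = 0b11001100, P[6] = 0b10010011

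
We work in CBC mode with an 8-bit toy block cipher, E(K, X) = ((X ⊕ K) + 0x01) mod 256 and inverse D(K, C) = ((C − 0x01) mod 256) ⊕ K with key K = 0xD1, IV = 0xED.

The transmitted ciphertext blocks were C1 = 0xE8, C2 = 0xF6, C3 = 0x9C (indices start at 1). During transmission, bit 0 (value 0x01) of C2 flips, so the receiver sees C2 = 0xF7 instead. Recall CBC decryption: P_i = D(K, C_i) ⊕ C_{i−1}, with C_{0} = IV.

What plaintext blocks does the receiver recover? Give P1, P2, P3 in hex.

P1 = 0xDB, P2 = 0xCF, P3 = 0xBD

Only C2 changed, to 0xF7. In CBC, a change in C_i garbles P_i and flips the same bit in P_{i+1}. Decrypting the received ciphertext:
P1: D(K, 0xE8) = 0x36; 0x36 ⊕ 0xED = 0xDB.
P2: D(K, 0xF7) = 0x27; 0x27 ⊕ 0xE8 = 0xCF.
P3: D(K, 0x9C) = 0x4A; 0x4A ⊕ 0xF7 = 0xBD.
Blocks that differ from the original plaintext: P2, P3.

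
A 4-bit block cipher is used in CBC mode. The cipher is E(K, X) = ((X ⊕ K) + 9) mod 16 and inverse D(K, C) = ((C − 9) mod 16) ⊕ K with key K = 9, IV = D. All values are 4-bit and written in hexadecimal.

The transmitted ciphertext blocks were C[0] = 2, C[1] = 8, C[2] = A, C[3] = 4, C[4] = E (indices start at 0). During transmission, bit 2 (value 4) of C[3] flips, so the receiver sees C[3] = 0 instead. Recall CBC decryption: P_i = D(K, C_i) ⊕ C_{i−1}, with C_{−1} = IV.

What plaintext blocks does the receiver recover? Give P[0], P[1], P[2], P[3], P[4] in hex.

Only C[3] changed, to 0. In CBC, a change in C_i garbles P_i and flips the same bit in P_{i+1}. Decrypting the received ciphertext:
P[0]: D(K, 2) = 0; 0 ⊕ D = D.
P[1]: D(K, 8) = 6; 6 ⊕ 2 = 4.
P[2]: D(K, A) = 8; 8 ⊕ 8 = 0.
P[3]: D(K, 0) = E; E ⊕ A = 4.
P[4]: D(K, E) = C; C ⊕ 0 = C.
Blocks that differ from the original plaintext: P[3], P[4].

P[0] = D, P[1] = 4, P[2] = 0, P[3] = 4, P[4] = C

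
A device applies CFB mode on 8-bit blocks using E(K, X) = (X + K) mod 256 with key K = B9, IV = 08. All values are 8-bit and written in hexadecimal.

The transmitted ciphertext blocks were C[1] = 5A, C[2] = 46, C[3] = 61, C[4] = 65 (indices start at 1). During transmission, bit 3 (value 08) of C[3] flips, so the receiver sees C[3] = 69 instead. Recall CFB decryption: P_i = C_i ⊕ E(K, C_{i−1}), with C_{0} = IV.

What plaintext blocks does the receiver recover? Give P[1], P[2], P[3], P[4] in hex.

Only C[3] changed, to 69. In CFB, a change in C_i flips the same bit in P_i and garbles P_{i+1}. Decrypting the received ciphertext:
P[1]: E(K, 08) = C1; 5A ⊕ C1 = 9B.
P[2]: E(K, 5A) = 13; 46 ⊕ 13 = 55.
P[3]: E(K, 46) = FF; 69 ⊕ FF = 96.
P[4]: E(K, 69) = 22; 65 ⊕ 22 = 47.
Blocks that differ from the original plaintext: P[3], P[4].

P[1] = 9B, P[2] = 55, P[3] = 96, P[4] = 47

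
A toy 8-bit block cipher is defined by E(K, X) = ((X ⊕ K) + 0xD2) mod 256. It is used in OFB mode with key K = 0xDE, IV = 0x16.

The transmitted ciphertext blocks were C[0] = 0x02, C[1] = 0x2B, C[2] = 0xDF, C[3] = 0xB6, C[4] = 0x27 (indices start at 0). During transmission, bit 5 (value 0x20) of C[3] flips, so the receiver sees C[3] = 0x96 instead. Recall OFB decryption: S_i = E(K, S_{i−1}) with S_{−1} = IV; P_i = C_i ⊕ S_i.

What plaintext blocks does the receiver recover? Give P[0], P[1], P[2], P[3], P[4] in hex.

P[0] = 0x98, P[1] = 0x3D, P[2] = 0x45, P[3] = 0x80, P[4] = 0xBD

Only C[3] changed, to 0x96. In OFB, a change in C_i flips the same bit in P_i only; the keystream is unaffected. Decrypting the received ciphertext:
P[0]: S = E(K, 0x16) = 0x9A; 0x02 ⊕ 0x9A = 0x98.
P[1]: S = E(K, 0x9A) = 0x16; 0x2B ⊕ 0x16 = 0x3D.
P[2]: S = E(K, 0x16) = 0x9A; 0xDF ⊕ 0x9A = 0x45.
P[3]: S = E(K, 0x9A) = 0x16; 0x96 ⊕ 0x16 = 0x80.
P[4]: S = E(K, 0x16) = 0x9A; 0x27 ⊕ 0x9A = 0xBD.
Blocks that differ from the original plaintext: P[3].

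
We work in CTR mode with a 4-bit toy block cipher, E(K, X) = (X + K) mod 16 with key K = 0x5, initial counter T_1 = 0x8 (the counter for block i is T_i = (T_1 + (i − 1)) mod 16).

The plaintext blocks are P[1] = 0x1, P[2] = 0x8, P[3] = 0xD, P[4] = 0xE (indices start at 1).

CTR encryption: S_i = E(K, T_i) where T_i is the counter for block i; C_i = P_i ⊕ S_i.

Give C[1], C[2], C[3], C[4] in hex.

C[1]: T = 0x8, S = E(K, T) = 0xD; 0x1 ⊕ 0xD = 0xC.
C[2]: T = 0x9, S = E(K, T) = 0xE; 0x8 ⊕ 0xE = 0x6.
C[3]: T = 0xA, S = E(K, T) = 0xF; 0xD ⊕ 0xF = 0x2.
C[4]: T = 0xB, S = E(K, T) = 0x0; 0xE ⊕ 0x0 = 0xE.

C[1] = 0xC, C[2] = 0x6, C[3] = 0x2, C[4] = 0xE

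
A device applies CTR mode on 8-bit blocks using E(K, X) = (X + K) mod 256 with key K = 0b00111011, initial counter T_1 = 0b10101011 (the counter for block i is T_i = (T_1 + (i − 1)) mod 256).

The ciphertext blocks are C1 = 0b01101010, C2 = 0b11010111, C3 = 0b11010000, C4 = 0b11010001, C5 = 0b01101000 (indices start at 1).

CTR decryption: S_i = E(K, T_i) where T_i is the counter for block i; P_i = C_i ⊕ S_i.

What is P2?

P2: T = 0b10101100, S = E(K, T) = 0b11100111; 0b11010111 ⊕ 0b11100111 = 0b00110000.

P2 = 0b00110000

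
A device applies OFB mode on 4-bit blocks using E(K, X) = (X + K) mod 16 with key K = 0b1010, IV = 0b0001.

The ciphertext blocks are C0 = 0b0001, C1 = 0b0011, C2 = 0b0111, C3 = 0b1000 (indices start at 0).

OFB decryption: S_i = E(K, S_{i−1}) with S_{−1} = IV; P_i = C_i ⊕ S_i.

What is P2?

P2 = 0b1000

P0: S = E(K, 0b0001) = 0b1011; 0b0001 ⊕ 0b1011 = 0b1010.
P1: S = E(K, 0b1011) = 0b0101; 0b0011 ⊕ 0b0101 = 0b0110.
P2: S = E(K, 0b0101) = 0b1111; 0b0111 ⊕ 0b1111 = 0b1000.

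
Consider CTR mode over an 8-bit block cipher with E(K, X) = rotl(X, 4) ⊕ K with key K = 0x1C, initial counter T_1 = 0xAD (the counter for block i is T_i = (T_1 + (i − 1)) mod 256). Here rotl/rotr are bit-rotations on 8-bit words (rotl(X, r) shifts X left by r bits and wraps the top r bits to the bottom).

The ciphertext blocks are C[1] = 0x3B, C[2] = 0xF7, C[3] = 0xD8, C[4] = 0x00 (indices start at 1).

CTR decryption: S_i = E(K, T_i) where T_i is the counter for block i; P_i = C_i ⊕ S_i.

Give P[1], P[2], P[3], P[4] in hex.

P[1]: T = 0xAD, S = E(K, T) = 0xC6; 0x3B ⊕ 0xC6 = 0xFD.
P[2]: T = 0xAE, S = E(K, T) = 0xF6; 0xF7 ⊕ 0xF6 = 0x01.
P[3]: T = 0xAF, S = E(K, T) = 0xE6; 0xD8 ⊕ 0xE6 = 0x3E.
P[4]: T = 0xB0, S = E(K, T) = 0x17; 0x00 ⊕ 0x17 = 0x17.

P[1] = 0xFD, P[2] = 0x01, P[3] = 0x3E, P[4] = 0x17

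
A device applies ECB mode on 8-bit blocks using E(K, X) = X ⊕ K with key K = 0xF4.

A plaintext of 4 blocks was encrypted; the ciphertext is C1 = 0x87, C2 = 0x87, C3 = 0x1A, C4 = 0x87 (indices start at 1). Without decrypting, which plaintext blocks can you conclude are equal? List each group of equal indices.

P1 = P2 = P4

ECB encrypts each block independently with the same key, so equal ciphertext blocks imply equal plaintext blocks.
C1 = C2 = C4 = 0x87, so P1 = P2 = P4.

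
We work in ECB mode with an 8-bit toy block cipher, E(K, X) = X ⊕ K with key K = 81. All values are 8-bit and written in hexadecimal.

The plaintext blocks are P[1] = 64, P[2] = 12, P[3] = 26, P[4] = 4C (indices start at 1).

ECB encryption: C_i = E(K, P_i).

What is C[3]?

C[3]: E(K, 26) = A7.

C[3] = A7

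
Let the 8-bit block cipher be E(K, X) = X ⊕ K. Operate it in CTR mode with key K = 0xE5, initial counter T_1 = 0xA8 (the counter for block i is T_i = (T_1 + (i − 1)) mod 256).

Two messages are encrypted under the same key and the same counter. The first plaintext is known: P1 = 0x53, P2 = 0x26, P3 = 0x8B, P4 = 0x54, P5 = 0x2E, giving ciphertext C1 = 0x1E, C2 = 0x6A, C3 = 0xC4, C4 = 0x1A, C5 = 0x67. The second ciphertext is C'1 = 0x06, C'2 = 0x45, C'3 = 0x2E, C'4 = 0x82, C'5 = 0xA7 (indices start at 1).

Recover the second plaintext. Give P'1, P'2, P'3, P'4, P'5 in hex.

In CTR with a reused counter, both messages share the same keystream S_i, so C_i ⊕ C'_i = P_i ⊕ P'_i and thus P'_i = P_i ⊕ C_i ⊕ C'_i.
P'1: 0x53 ⊕ 0x1E ⊕ 0x06 = 0x4B.
P'2: 0x26 ⊕ 0x6A ⊕ 0x45 = 0x09.
P'3: 0x8B ⊕ 0xC4 ⊕ 0x2E = 0x61.
P'4: 0x54 ⊕ 0x1A ⊕ 0x82 = 0xCC.
P'5: 0x2E ⊕ 0x67 ⊕ 0xA7 = 0xEE.

P'1 = 0x4B, P'2 = 0x09, P'3 = 0x61, P'4 = 0xCC, P'5 = 0xEE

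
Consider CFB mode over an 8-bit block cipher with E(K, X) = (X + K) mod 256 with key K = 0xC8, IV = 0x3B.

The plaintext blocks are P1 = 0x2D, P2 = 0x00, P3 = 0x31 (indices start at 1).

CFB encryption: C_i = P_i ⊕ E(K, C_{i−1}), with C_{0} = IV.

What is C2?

C1: E(K, 0x3B) = 0x03; 0x2D ⊕ 0x03 = 0x2E.
C2: E(K, 0x2E) = 0xF6; 0x00 ⊕ 0xF6 = 0xF6.

C2 = 0xF6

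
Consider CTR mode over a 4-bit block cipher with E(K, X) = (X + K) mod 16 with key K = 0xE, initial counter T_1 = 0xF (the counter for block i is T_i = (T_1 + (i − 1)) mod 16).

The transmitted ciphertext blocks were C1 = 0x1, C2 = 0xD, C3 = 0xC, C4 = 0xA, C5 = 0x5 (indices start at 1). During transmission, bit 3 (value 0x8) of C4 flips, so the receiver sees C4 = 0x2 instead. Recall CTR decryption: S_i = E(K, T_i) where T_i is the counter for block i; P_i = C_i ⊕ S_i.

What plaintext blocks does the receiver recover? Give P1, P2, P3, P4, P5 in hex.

Only C4 changed, to 0x2. In CTR, a change in C_i flips the same bit in P_i only; the keystream is unaffected. Decrypting the received ciphertext:
P1: T = 0xF, S = E(K, T) = 0xD; 0x1 ⊕ 0xD = 0xC.
P2: T = 0x0, S = E(K, T) = 0xE; 0xD ⊕ 0xE = 0x3.
P3: T = 0x1, S = E(K, T) = 0xF; 0xC ⊕ 0xF = 0x3.
P4: T = 0x2, S = E(K, T) = 0x0; 0x2 ⊕ 0x0 = 0x2.
P5: T = 0x3, S = E(K, T) = 0x1; 0x5 ⊕ 0x1 = 0x4.
Blocks that differ from the original plaintext: P4.

P1 = 0xC, P2 = 0x3, P3 = 0x3, P4 = 0x2, P5 = 0x4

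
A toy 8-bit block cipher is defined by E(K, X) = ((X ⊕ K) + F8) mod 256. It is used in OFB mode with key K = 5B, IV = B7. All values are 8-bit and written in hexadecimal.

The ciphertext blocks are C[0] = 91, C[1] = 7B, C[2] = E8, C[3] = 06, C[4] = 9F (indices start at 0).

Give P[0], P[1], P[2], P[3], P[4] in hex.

OFB decryption: S_i = E(K, S_{i−1}) with S_{−1} = IV; P_i = C_i ⊕ S_i.
P[0]: S = E(K, B7) = E4; 91 ⊕ E4 = 75.
P[1]: S = E(K, E4) = B7; 7B ⊕ B7 = CC.
P[2]: S = E(K, B7) = E4; E8 ⊕ E4 = 0C.
P[3]: S = E(K, E4) = B7; 06 ⊕ B7 = B1.
P[4]: S = E(K, B7) = E4; 9F ⊕ E4 = 7B.

P[0] = 75, P[1] = CC, P[2] = 0C, P[3] = B1, P[4] = 7B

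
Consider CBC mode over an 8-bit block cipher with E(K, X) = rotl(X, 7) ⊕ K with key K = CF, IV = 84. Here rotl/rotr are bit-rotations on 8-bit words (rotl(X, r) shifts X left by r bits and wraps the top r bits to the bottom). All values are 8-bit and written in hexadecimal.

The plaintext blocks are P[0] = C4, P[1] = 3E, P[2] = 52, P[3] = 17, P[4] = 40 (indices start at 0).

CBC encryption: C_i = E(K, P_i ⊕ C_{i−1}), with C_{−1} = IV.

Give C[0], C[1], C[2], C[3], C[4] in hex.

C[0] = EF, C[1] = 27, C[2] = 75, C[3] = FE, C[4] = 90

C[0]: P[0] ⊕ 84 = 40; E(K, 40) = EF.
C[1]: P[1] ⊕ EF = D1; E(K, D1) = 27.
C[2]: P[2] ⊕ 27 = 75; E(K, 75) = 75.
C[3]: P[3] ⊕ 75 = 62; E(K, 62) = FE.
C[4]: P[4] ⊕ FE = BE; E(K, BE) = 90.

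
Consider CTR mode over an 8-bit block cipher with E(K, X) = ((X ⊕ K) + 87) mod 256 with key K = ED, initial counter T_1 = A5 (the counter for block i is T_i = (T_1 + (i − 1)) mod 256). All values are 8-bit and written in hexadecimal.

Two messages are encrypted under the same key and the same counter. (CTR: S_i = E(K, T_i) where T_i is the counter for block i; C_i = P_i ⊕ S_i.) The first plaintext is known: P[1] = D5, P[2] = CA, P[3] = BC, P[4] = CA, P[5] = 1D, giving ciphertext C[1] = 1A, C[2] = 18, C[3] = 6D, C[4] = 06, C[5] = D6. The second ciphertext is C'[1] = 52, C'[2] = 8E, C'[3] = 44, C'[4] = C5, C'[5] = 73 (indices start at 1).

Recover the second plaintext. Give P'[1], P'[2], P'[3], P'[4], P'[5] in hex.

P'[1] = 9D, P'[2] = 5C, P'[3] = 95, P'[4] = 09, P'[5] = B8

In CTR with a reused counter, both messages share the same keystream S_i, so C_i ⊕ C'_i = P_i ⊕ P'_i and thus P'_i = P_i ⊕ C_i ⊕ C'_i.
P'[1]: D5 ⊕ 1A ⊕ 52 = 9D.
P'[2]: CA ⊕ 18 ⊕ 8E = 5C.
P'[3]: BC ⊕ 6D ⊕ 44 = 95.
P'[4]: CA ⊕ 06 ⊕ C5 = 09.
P'[5]: 1D ⊕ D6 ⊕ 73 = B8.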